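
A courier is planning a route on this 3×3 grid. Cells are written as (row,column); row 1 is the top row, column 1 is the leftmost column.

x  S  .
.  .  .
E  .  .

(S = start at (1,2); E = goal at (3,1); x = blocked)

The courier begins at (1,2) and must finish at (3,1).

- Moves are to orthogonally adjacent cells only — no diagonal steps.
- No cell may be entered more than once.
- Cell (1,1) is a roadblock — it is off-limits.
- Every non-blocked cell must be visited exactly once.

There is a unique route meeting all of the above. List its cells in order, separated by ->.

Need to visit all 8 open cells exactly once, starting at (1,2) and ending at (3,1).
Cell (2,1) has only two open neighbours ((3,1) and (2,2)), so the path must pass straight through it: one of those is the cell it's entered from and the other is where it exits.
Route from (1,2): right 1 to (1,3), down 2 to (3,3), left 1 to (3,2), up 1 to (2,2), left 1 to (2,1), down 1 to (3,1) — 7 moves in all.
Check: all 8 open cells covered.

(1,2) -> (1,3) -> (2,3) -> (3,3) -> (3,2) -> (2,2) -> (2,1) -> (3,1)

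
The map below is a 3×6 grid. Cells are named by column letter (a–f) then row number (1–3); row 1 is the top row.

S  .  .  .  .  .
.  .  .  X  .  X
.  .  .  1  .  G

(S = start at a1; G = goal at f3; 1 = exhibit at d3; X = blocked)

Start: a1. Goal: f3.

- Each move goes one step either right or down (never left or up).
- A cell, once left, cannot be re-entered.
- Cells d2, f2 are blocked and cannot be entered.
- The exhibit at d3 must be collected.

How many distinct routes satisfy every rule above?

6

A right/down-only route from a1 to f3 makes exactly 2 down-moves and 5 right-moves in some order.
With no other constraints that would be C(7,2) = 21 routes.
Split at d3 and multiply the segment counts (each segment already excludes blocked cells): a1→d3: 6; d3→f3: 1; product = 6.
That gives 6 routes.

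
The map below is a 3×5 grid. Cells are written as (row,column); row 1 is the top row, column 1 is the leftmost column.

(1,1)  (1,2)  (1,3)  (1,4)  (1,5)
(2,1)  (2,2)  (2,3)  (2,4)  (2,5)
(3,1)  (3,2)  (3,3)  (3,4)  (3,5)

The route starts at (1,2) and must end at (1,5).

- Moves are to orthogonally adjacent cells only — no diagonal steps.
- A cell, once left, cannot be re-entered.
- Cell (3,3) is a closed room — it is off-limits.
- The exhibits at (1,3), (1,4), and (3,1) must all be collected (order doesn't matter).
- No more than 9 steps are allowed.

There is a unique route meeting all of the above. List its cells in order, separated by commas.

Any route must reach (1,3), (1,4), and (3,1) and still end at (1,5) within 9 moves, so the order of the required stops is forced.
Route from (1,2): left 1 to (1,1), down 2 to (3,1), right 1 to (3,2), up 1 to (2,2), right 1 to (2,3), up 1 to (1,3), right 2 to (1,5) — 9 moves in all.
Check: all required cells visited; 9 ≤ 9 moves.

(1,2), (1,1), (2,1), (3,1), (3,2), (2,2), (2,3), (1,3), (1,4), (1,5)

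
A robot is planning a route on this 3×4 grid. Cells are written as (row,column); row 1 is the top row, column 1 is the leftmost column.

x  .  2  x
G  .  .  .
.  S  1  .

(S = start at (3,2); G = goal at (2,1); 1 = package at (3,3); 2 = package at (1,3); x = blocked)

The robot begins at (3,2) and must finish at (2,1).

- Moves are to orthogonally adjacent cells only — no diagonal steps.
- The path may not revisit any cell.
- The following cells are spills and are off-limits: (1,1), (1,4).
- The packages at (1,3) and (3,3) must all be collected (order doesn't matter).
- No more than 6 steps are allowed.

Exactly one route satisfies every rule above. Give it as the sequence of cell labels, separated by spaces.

(3,2) (3,3) (2,3) (1,3) (1,2) (2,2) (2,1)

The budget equals the shortest possible length, so every move has to be on a shortest route through the required cells.
Route from (3,2): right to (3,3), 2× up (reaching (1,3)), left to (1,2), down to (2,2), left to (2,1) — 6 moves in all.
Check: all required cells visited; 6 ≤ 6 moves.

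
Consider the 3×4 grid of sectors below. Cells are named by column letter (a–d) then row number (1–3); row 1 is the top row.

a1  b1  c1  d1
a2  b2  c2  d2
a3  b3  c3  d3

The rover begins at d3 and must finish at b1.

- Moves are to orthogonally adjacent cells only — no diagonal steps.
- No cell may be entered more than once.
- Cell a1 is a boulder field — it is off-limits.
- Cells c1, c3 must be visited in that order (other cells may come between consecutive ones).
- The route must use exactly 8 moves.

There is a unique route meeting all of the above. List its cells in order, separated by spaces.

d3 d2 d1 c1 c2 c3 b3 b2 b1

The waypoints must appear in the order c1, c3, with no cell reused.
Route from d3: up 2 to d1, left 1 to c1, down 2 to c3, left 1 to b3, up 2 to b1 — 8 moves in all.
Check: order respected (c1 at step 3, c3 at step 5); 8 moves as required.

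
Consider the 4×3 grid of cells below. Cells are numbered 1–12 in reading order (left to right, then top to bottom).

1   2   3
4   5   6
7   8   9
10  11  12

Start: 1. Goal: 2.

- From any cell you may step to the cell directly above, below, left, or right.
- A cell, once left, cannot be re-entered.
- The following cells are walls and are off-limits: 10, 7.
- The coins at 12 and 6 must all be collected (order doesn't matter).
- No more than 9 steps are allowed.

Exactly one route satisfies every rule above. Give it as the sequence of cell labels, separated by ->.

1 -> 4 -> 5 -> 8 -> 11 -> 12 -> 9 -> 6 -> 3 -> 2

The budget equals the shortest possible length, so every move has to be on a shortest route through the required cells.
Route from 1: down 1 to 4, right 1 to 5, down 2 to 11, right 1 to 12, up 3 to 3, left 1 to 2 — 9 moves in all.
Check: all required cells visited; 9 ≤ 9 moves.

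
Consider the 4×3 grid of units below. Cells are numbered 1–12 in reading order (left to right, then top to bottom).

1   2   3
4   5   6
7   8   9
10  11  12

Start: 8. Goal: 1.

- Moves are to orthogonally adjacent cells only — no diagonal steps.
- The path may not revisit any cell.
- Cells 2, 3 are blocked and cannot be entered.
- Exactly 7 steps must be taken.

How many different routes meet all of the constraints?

Need simple routes of exactly 7 moves from 8 to 1 (Manhattan distance 3, so 2 moves are spent on a detour and 2 undoing it).
Enumerating: 8 11 12 9 6 5 4 1 | 8 9 12 11 10 7 4 1.
That gives 2 routes.

2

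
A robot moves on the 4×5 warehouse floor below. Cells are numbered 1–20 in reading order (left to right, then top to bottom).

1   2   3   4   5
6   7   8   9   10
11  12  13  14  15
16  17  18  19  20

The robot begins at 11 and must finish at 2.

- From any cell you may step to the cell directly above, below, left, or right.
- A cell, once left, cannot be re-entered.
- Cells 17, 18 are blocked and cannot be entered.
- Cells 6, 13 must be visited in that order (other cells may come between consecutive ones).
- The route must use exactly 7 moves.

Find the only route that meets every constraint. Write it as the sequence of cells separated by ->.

11 -> 6 -> 7 -> 12 -> 13 -> 8 -> 3 -> 2

The waypoints must appear in the order 6, 13, with no cell reused.
Route from 11: up to 6, right to 7, down to 12, right to 13, 2× up (reaching 3), left to 2 — 7 moves in all.
Check: order respected (6 at step 1, 13 at step 4); 7 moves as required.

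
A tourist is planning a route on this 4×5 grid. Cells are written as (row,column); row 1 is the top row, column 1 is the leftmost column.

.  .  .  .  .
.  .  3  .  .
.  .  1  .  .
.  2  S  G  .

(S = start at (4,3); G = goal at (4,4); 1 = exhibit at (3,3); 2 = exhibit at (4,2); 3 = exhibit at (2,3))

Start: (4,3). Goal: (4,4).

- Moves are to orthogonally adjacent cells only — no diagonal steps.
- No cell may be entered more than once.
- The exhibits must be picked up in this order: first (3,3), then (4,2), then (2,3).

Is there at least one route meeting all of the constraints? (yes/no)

One route that works: (4,3) → (3,3) → (3,2) → (4,2) → (4,1) → (3,1) → (2,1) → (2,2) → (2,3) → (2,4) → (3,4) → (4,4).

yes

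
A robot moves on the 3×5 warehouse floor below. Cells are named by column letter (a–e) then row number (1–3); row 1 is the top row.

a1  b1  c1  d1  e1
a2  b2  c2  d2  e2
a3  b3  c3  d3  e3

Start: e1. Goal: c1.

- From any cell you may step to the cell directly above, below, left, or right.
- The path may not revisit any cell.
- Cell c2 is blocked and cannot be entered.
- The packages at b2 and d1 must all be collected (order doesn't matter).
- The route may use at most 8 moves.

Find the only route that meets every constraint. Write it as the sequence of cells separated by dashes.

e1 - d1 - d2 - d3 - c3 - b3 - b2 - b1 - c1

The 8-move cap with required stops at b2, d1 leaves no slack for detours.
Route from e1: left 1 to d1, down 2 to d3, left 2 to b3, up 2 to b1, right 1 to c1 — 8 moves in all.
Check: all required cells visited; 8 ≤ 8 moves.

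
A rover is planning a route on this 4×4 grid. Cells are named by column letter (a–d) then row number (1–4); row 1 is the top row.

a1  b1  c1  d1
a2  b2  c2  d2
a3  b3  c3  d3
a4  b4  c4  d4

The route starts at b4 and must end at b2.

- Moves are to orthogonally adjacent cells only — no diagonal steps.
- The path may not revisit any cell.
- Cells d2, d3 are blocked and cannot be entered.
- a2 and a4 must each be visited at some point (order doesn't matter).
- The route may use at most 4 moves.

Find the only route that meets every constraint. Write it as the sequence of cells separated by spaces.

The 4-move cap with required stops at a2, a4 leaves no slack for detours.
Route from b4: left to a4, 2× up (reaching a2), right to b2 — 4 moves in all.
Check: all required cells visited; 4 ≤ 4 moves.

b4 a4 a3 a2 b2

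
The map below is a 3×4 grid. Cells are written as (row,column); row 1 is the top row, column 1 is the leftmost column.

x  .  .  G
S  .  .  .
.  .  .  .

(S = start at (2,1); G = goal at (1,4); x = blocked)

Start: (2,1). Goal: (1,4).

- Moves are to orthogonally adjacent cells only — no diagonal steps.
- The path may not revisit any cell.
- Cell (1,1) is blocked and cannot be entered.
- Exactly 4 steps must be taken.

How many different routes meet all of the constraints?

3

Need simple routes of exactly 4 moves from (2,1) to (1,4) (Manhattan distance 4, so 0 moves are spent on a detour and 0 undoing it).
Enumerating: (2,1) (2,2) (1,2) (1,3) (1,4) | (2,1) (2,2) (2,3) (1,3) (1,4) | (2,1) (2,2) (2,3) (2,4) (1,4).
That gives 3 routes.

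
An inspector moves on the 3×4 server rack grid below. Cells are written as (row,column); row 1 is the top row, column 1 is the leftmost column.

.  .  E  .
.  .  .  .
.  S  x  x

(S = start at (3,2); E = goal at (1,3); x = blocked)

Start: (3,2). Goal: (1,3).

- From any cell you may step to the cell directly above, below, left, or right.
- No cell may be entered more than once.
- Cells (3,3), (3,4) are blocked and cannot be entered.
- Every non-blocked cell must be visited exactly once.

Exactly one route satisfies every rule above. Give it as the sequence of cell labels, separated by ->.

Need to visit all 10 open cells exactly once, starting at (3,2) and ending at (1,3).
Route from (3,2): left 1 to (3,1), up 2 to (1,1), right 1 to (1,2), down 1 to (2,2), right 2 to (2,4), up 1 to (1,4), left 1 to (1,3) — 9 moves in all.
Check: all 10 open cells covered.

(3,2) -> (3,1) -> (2,1) -> (1,1) -> (1,2) -> (2,2) -> (2,3) -> (2,4) -> (1,4) -> (1,3)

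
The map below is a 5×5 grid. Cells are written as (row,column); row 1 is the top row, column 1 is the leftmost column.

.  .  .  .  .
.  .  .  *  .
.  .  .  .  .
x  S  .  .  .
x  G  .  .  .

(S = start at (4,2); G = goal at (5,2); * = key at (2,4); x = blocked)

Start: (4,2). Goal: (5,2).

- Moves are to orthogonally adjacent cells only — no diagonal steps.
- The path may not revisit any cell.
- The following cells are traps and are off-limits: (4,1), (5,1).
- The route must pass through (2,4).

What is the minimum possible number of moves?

9

Any route passes through (2,4) somewhere between (4,2) and (5,2). Summing Manhattan distances along the two legs ((4,2) → (2,4) → (5,2)) gives a lower bound of 4 + 5 = 9 moves.
A route of 9 moves achieves this: (4,2) → (3,2) → (2,2) → (2,3) → (2,4) → (3,4) → (4,4) → (5,4) → (5,3) → (5,2).
Since 9 matches the lower bound, it is optimal.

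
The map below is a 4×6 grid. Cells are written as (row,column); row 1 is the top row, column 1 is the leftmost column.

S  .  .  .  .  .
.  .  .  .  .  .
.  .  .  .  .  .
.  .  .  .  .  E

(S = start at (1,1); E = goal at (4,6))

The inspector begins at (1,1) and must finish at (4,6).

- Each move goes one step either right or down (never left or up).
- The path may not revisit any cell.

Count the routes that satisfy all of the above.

56

A right/down-only route from (1,1) to (4,6) makes exactly 3 down-moves and 5 right-moves in some order.
With no other constraints that would be C(8,3) = 56 routes.
That gives 56 routes.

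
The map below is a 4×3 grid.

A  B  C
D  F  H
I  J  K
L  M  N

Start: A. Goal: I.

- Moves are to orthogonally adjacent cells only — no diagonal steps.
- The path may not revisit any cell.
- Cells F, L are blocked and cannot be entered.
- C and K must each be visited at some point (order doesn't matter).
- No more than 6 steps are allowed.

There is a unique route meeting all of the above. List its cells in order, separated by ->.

A -> B -> C -> H -> K -> J -> I

Any route must reach C and K and still end at I within 6 moves, so the order of the required stops is forced.
Route from A: right 2 to C, down 2 to K, left 2 to I — 6 moves in all.
Check: all required cells visited; 6 ≤ 6 moves.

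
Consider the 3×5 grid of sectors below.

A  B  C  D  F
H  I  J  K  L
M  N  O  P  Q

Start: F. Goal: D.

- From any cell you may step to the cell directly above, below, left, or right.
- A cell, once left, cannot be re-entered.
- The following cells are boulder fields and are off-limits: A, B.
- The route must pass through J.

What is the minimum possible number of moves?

5

Any route passes through J somewhere between F and D. Summing Manhattan distances along the two legs (F → J → D) gives a lower bound of 3 + 2 = 5 moves.
A route of 5 moves achieves this: F → L → K → J → C → D.
Since 5 matches the lower bound, it is optimal.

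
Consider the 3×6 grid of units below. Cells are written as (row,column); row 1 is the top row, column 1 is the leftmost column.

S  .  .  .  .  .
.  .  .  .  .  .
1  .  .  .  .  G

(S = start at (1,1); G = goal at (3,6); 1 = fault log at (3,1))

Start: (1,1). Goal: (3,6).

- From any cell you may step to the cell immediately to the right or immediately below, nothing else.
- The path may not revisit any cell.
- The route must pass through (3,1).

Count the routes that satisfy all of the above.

1

A right/down-only route from (1,1) to (3,6) makes exactly 2 down-moves and 5 right-moves in some order.
With no other constraints that would be C(7,2) = 21 routes.
Split at (3,1) and multiply the segment counts: (1,1)→(3,1): 1; (3,1)→(3,6): 1; product = 1.
That gives 1 route.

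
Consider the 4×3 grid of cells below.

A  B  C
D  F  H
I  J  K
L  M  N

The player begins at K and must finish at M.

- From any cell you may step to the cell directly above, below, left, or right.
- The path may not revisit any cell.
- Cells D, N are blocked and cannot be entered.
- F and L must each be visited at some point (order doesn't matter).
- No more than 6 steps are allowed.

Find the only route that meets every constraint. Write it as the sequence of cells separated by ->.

K -> H -> F -> J -> I -> L -> M

The budget equals the shortest possible length, so every move has to be on a shortest route through the required cells.
Route from K: up 1 to H, left 1 to F, down 1 to J, left 1 to I, down 1 to L, right 1 to M — 6 moves in all.
Check: all required cells visited; 6 ≤ 6 moves.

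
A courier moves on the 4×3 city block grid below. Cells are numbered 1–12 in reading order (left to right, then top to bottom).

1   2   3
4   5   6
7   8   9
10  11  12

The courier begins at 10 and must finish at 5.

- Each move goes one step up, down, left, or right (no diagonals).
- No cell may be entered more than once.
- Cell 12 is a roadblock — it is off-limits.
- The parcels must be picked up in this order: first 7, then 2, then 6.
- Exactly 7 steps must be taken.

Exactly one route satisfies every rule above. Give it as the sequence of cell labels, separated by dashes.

The waypoints must appear in the order 7, 2, 6, with no cell reused.
Route from 10: 3× up (reaching 1), 2× right (reaching 3), down to 6, left to 5 — 7 moves in all.
Check: order respected (7 at step 1, 2 at step 4, 6 at step 6); 7 moves as required.

10 - 7 - 4 - 1 - 2 - 3 - 6 - 5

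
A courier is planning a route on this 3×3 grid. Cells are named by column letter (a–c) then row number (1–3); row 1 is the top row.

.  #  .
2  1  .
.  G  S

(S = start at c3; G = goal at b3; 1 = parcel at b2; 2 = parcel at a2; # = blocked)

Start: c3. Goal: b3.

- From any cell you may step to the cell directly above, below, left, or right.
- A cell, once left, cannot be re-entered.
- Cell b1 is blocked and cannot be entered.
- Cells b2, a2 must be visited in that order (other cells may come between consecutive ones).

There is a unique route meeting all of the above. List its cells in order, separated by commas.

c3, c2, b2, a2, a3, b3

The waypoints must appear in the order b2, a2, with no cell reused.
Route from c3: up 1 to c2, left 2 to a2, down 1 to a3, right 1 to b3 — 5 moves in all.
Check: order respected (1 at step 2, 2 at step 3).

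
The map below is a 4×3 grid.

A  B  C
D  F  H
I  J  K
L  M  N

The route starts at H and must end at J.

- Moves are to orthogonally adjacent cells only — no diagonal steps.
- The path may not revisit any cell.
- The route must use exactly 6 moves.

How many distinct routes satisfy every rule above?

Need simple routes of exactly 6 moves from H to J (Manhattan distance 2, so 2 moves are spent on a detour and 2 undoing it).
Enumerating: H C B F D I J | H C B A D I J | H C B A D F J | H K N M L I J | H F B A D I J | H F D I L M J.
That gives 6 routes.

6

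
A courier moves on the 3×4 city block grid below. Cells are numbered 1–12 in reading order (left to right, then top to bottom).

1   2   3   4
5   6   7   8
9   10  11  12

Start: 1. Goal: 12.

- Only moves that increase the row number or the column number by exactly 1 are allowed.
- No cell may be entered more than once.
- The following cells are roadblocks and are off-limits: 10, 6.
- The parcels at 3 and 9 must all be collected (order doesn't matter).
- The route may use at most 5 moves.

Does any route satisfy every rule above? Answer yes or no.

9 is below but to the left of 3: going 3 → 9 would need a leftward move and 9 → 3 an upward move, so no right/down-only route can visit both required cells.

no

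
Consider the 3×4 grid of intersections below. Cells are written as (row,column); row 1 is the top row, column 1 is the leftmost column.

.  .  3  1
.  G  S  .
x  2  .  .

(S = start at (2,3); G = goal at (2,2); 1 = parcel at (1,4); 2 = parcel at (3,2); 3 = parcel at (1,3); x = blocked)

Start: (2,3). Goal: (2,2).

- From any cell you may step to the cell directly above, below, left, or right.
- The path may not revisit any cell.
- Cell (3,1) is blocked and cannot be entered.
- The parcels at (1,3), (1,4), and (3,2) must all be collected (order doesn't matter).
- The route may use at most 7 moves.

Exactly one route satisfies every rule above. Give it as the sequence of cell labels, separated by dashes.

(2,3) - (1,3) - (1,4) - (2,4) - (3,4) - (3,3) - (3,2) - (2,2)

Any route must reach (1,3), (1,4), and (3,2) and still end at (2,2) within 7 moves, so the order of the required stops is forced.
Route from (2,3): up to (1,3), right to (1,4), 2× down (reaching (3,4)), 2× left (reaching (3,2)), up to (2,2) — 7 moves in all.
Check: all required cells visited; 7 ≤ 7 moves.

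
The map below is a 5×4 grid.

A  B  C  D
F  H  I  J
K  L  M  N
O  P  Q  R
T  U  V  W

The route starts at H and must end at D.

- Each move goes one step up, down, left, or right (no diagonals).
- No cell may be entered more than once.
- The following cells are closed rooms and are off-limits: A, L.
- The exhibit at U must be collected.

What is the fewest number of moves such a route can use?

Any route passes through U somewhere between H and D. Summing Manhattan distances along the two legs (H → U → D) gives a lower bound of 3 + 6 = 9 moves.
That bound ignores the blocked cells. Measuring each leg by the fewest moves that actually steer around them (H→U: 5; U→D: 6) raises the lower bound to 11.
A route of 11 moves exists: H → F → K → O → T → U → P → Q → M → I → C → D.
Since 11 matches that lower bound, it is optimal.

11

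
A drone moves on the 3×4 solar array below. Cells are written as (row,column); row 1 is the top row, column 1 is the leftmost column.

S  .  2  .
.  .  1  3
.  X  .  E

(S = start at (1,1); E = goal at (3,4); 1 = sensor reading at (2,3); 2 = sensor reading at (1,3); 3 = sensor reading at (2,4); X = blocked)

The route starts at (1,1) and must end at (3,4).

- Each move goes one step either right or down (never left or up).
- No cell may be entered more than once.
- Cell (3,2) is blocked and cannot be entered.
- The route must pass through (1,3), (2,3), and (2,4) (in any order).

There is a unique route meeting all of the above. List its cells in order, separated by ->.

Moves only go right or down, so the column and row indices never decrease.
Route from (1,1): 2× right (reaching (1,3)), down to (2,3), right to (2,4), down to (3,4) — 5 moves in all.
Check: all required cells visited.

(1,1) -> (1,2) -> (1,3) -> (2,3) -> (2,4) -> (3,4)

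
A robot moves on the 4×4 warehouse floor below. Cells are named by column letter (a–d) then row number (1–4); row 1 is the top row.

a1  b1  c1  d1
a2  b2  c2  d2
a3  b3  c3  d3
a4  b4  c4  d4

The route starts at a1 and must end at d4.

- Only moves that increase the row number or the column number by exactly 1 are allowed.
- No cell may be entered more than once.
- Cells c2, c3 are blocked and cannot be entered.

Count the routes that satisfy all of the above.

5

A right/down-only route from a1 to d4 makes exactly 3 down-moves and 3 right-moves in some order.
With no other constraints that would be C(6,3) = 20 routes.
Subtract routes through each blocked cell (inclusion–exclusion for overlaps): − through c2: 9 − through c3: 12 + through c2&c3: 6 → 5.
That gives 5 routes.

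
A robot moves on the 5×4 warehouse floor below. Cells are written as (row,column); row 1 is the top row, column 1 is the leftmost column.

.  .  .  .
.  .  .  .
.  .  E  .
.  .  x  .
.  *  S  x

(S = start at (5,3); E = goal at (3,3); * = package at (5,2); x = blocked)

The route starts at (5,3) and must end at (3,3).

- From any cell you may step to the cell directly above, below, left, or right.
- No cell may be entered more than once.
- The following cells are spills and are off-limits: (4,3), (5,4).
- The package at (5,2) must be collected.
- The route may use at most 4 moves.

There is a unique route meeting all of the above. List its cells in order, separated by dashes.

Any route must reach (5,2) and still end at (3,3) within 4 moves, so the order of the required stops is forced.
Route from (5,3): left to (5,2), 2× up (reaching (3,2)), right to (3,3) — 4 moves in all.
Check: all required cells visited; 4 ≤ 4 moves.

(5,3) - (5,2) - (4,2) - (3,2) - (3,3)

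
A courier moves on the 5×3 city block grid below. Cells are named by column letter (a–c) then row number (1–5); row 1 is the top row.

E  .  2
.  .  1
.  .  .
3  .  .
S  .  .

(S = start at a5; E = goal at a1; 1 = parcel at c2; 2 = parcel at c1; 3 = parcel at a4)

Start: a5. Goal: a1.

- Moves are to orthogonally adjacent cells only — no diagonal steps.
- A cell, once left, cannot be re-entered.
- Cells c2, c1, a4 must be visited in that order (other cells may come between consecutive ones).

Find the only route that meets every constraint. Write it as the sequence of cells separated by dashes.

a5 - b5 - c5 - c4 - c3 - c2 - c1 - b1 - b2 - b3 - b4 - a4 - a3 - a2 - a1

The waypoints must appear in the order c2, c1, a4, with no cell reused.
Route from a5: right 2 to c5, up 4 to c1, left 1 to b1, down 3 to b4, left 1 to a4, up 3 to a1 — 14 moves in all.
Check: order respected (1 at step 5, 2 at step 6, 3 at step 11).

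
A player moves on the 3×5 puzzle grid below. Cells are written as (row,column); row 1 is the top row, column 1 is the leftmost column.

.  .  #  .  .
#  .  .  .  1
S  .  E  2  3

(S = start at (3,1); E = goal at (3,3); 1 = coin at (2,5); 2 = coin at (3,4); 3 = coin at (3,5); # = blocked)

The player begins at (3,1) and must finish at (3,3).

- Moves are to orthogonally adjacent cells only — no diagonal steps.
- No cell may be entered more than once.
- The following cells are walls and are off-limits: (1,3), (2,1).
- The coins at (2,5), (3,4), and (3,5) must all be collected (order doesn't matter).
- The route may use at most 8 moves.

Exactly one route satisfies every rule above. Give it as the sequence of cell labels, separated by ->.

(3,1) -> (3,2) -> (2,2) -> (2,3) -> (2,4) -> (2,5) -> (3,5) -> (3,4) -> (3,3)

The budget equals the shortest possible length, so every move has to be on a shortest route through the required cells.
Route from (3,1): right to (3,2), up to (2,2), 3× right (reaching (2,5)), down to (3,5), 2× left (reaching (3,3)) — 8 moves in all.
Check: all required cells visited; 8 ≤ 8 moves.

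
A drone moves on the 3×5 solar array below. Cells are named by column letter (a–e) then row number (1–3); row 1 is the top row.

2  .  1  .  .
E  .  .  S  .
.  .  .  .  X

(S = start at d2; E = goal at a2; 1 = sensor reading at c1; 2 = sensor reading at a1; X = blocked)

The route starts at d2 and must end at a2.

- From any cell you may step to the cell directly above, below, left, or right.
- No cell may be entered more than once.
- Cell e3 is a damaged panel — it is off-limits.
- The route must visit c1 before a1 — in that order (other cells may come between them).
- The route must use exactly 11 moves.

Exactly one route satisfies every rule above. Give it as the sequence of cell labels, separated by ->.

d2 -> e2 -> e1 -> d1 -> c1 -> c2 -> c3 -> b3 -> b2 -> b1 -> a1 -> a2

The waypoints must appear in the order c1, a1, with no cell reused.
Route from d2: right 1 to e2, up 1 to e1, left 2 to c1, down 2 to c3, left 1 to b3, up 2 to b1, left 1 to a1, down 1 to a2 — 11 moves in all.
Check: order respected (1 at step 4, 2 at step 10); 11 moves as required.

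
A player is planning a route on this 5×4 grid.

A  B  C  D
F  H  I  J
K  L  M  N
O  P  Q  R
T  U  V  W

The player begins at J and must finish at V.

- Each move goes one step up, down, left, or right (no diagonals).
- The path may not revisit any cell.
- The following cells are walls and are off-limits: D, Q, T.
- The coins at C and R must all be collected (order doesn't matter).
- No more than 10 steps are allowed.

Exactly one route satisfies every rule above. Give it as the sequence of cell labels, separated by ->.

J -> I -> C -> B -> H -> L -> M -> N -> R -> W -> V

The budget equals the shortest possible length, so every move has to be on a shortest route through the required cells.
Route from J: left 1 to I, up 1 to C, left 1 to B, down 2 to L, right 2 to N, down 2 to W, left 1 to V — 10 moves in all.
Check: all required cells visited; 10 ≤ 10 moves.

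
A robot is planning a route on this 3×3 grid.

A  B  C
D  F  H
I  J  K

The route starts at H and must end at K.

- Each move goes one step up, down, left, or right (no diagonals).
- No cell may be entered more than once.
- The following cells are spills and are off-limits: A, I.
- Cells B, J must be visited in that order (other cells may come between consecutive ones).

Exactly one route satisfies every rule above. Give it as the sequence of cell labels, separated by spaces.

The waypoints must appear in the order B, J, with no cell reused.
Route from H: up 1 to C, left 1 to B, down 2 to J, right 1 to K — 5 moves in all.
Check: order respected (B at step 2, J at step 4).

H C B F J K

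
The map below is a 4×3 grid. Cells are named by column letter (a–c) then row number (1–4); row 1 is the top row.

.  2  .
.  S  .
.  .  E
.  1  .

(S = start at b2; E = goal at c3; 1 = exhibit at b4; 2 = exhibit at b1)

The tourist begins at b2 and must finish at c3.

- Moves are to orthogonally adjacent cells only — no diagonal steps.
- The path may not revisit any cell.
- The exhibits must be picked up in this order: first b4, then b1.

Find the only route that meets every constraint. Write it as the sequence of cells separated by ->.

The waypoints must appear in the order b4, b1, with no cell reused.
Route from b2: 2× down (reaching b4), left to a4, 3× up (reaching a1), 2× right (reaching c1), 2× down (reaching c3) — 10 moves in all.
Check: order respected (1 at step 2, 2 at step 7).

b2 -> b3 -> b4 -> a4 -> a3 -> a2 -> a1 -> b1 -> c1 -> c2 -> c3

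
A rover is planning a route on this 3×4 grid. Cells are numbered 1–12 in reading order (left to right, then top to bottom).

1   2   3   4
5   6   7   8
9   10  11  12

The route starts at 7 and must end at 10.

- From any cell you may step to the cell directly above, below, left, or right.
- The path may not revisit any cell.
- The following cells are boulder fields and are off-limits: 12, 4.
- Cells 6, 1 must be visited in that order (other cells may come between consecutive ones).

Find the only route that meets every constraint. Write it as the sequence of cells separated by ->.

The waypoints must appear in the order 6, 1, with no cell reused.
Route from 7: left to 6, up to 2, left to 1, 2× down (reaching 9), right to 10 — 6 moves in all.
Check: order respected (6 at step 1, 1 at step 3).

7 -> 6 -> 2 -> 1 -> 5 -> 9 -> 10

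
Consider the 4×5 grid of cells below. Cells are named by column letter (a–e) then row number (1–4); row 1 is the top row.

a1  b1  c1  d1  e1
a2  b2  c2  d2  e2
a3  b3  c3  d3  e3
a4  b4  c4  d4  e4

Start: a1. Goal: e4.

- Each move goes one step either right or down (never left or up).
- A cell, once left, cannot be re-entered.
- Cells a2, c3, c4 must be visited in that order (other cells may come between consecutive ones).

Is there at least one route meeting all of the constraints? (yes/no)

yes

One route that works: a1 → a2 → a3 → b3 → c3 → c4 → d4 → e4.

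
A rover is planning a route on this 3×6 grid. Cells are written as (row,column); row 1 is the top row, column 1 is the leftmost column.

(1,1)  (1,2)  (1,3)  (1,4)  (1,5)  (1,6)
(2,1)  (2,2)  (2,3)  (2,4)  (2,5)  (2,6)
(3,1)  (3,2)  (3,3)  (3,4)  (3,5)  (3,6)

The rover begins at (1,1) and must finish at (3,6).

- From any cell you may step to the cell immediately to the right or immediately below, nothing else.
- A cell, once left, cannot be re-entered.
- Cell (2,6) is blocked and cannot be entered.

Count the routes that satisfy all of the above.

15

A right/down-only route from (1,1) to (3,6) makes exactly 2 down-moves and 5 right-moves in some order.
With no other constraints that would be C(7,2) = 21 routes.
Subtract routes through each blocked cell (inclusion–exclusion for overlaps): − through (2,6): 6 → 15.
That gives 15 routes.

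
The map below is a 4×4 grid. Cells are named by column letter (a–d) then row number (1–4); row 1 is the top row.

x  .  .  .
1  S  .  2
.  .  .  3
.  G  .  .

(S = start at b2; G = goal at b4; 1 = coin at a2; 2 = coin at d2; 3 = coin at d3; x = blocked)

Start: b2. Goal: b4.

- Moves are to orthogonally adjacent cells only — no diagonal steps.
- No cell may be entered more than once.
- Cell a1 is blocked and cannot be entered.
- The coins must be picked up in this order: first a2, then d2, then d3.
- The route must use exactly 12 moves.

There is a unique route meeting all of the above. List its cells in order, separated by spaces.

b2 a2 a3 b3 c3 c2 c1 d1 d2 d3 d4 c4 b4

The waypoints must appear in the order a2, d2, d3, with no cell reused.
Route from b2: left 1 to a2, down 1 to a3, right 2 to c3, up 2 to c1, right 1 to d1, down 3 to d4, left 2 to b4 — 12 moves in all.
Check: order respected (1 at step 1, 2 at step 8, 3 at step 9); 12 moves as required.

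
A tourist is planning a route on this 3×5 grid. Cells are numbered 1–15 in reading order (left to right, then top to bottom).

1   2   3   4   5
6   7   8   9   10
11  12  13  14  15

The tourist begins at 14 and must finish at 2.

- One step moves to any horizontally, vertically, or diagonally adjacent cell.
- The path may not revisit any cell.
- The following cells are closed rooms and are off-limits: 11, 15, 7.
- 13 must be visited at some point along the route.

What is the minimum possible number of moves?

Any route passes through 13 somewhere between 14 and 2. Summing Chebyshev distances along the two legs (14 → 13 → 2) gives a lower bound of 1 + 2 = 3 moves.
A route of 3 moves achieves this: 14 → 13 → 8 → 2.
Since 3 matches the lower bound, it is optimal.

3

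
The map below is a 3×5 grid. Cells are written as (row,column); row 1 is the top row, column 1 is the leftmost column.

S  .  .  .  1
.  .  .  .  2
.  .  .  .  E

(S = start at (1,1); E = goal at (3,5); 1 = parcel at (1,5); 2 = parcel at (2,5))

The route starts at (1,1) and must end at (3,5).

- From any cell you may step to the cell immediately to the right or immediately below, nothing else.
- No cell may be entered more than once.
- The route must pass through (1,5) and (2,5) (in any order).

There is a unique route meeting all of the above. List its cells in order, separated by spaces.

Moves only go right or down, so the column and row indices never decrease.
Route from (1,1): 4× right (reaching (1,5)), 2× down (reaching (3,5)) — 6 moves in all.
Check: all required cells visited.

(1,1) (1,2) (1,3) (1,4) (1,5) (2,5) (3,5)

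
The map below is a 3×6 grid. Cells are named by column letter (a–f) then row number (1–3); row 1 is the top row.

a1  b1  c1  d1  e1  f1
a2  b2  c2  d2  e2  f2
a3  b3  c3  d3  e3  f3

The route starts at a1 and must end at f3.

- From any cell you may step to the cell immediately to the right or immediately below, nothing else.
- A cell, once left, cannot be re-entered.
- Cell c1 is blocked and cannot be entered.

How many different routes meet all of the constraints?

A right/down-only route from a1 to f3 makes exactly 2 down-moves and 5 right-moves in some order.
With no other constraints that would be C(7,2) = 21 routes.
Subtract routes through each blocked cell (inclusion–exclusion for overlaps): − through c1: 10 → 11.
That gives 11 routes.

11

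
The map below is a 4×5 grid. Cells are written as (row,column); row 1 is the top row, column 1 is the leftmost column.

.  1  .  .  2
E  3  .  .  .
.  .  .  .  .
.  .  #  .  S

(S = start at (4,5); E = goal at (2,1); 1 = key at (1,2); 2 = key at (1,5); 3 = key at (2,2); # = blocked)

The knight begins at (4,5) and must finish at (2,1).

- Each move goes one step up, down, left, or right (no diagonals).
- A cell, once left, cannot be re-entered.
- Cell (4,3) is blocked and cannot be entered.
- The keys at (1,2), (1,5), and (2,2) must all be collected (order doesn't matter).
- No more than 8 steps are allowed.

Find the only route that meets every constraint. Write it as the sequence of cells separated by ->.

(4,5) -> (3,5) -> (2,5) -> (1,5) -> (1,4) -> (1,3) -> (1,2) -> (2,2) -> (2,1)

The budget equals the shortest possible length, so every move has to be on a shortest route through the required cells.
Route from (4,5): 3× up (reaching (1,5)), 3× left (reaching (1,2)), down to (2,2), left to (2,1) — 8 moves in all.
Check: all required cells visited; 8 ≤ 8 moves.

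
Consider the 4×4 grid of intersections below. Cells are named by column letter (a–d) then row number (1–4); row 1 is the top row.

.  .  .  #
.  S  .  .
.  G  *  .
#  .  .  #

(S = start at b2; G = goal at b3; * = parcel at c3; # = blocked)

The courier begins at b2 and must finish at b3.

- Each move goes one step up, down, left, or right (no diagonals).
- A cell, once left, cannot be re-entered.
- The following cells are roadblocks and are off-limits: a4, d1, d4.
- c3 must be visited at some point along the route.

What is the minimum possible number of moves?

3

Any route passes through c3 somewhere between b2 and b3. Summing Manhattan distances along the two legs (b2 → c3 → b3) gives a lower bound of 2 + 1 = 3 moves.
A route of 3 moves achieves this: b2 → c2 → c3 → b3.
Since 3 matches the lower bound, it is optimal.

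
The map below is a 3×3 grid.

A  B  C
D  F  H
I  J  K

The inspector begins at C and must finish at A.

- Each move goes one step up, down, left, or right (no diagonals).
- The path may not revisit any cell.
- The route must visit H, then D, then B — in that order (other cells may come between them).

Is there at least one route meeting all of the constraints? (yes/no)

yes

One route that works: C → H → K → J → I → D → F → B → A.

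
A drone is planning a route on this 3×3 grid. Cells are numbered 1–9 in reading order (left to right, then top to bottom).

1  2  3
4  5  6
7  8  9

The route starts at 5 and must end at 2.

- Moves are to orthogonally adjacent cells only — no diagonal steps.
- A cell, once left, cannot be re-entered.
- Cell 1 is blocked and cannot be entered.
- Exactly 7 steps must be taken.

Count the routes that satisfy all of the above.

Need simple routes of exactly 7 moves from 5 to 2 (Manhattan distance 1, so 3 moves are spent on a detour and 3 undoing it).
Enumerating: 5 4 7 8 9 6 3 2.
That gives 1 route.

1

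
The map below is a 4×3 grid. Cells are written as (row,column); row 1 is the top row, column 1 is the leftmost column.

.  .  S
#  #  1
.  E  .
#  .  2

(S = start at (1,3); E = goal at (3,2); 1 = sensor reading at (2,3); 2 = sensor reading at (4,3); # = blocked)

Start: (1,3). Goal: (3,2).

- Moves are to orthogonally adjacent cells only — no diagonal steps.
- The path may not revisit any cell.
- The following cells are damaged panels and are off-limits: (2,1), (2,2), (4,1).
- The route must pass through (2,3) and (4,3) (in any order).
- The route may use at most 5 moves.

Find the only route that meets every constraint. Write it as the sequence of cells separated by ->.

The 5-move cap with required stops at (2,3), (4,3) leaves no slack for detours.
Route from (1,3): down 3 to (4,3), left 1 to (4,2), up 1 to (3,2) — 5 moves in all.
Check: all required cells visited; 5 ≤ 5 moves.

(1,3) -> (2,3) -> (3,3) -> (4,3) -> (4,2) -> (3,2)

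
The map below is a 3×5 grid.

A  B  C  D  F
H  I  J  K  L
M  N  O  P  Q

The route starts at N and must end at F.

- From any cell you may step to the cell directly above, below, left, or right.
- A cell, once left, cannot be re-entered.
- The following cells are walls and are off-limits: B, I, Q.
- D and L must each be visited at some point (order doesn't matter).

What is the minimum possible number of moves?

7

Any route passes through D and L in some order between N and F. Summing Manhattan distances along each leg and taking the cheapest ordering (N → L → D → F) gives a lower bound of 4 + 2 + 1 = 7 moves.
A route of 7 moves achieves this: N → O → J → C → D → K → L → F.
Since 7 matches the lower bound, it is optimal.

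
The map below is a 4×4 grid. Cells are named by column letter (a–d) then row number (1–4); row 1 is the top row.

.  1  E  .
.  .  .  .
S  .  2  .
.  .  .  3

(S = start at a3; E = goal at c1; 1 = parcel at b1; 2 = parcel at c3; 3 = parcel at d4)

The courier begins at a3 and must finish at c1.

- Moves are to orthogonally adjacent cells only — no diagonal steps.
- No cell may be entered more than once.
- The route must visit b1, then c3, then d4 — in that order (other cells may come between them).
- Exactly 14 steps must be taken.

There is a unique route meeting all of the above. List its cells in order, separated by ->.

a3 -> a2 -> a1 -> b1 -> b2 -> c2 -> c3 -> b3 -> b4 -> c4 -> d4 -> d3 -> d2 -> d1 -> c1

The waypoints must appear in the order b1, c3, d4, with no cell reused.
Route from a3: up 2 to a1, right 1 to b1, down 1 to b2, right 1 to c2, down 1 to c3, left 1 to b3, down 1 to b4, right 2 to d4, up 3 to d1, left 1 to c1 — 14 moves in all.
Check: order respected (1 at step 3, 2 at step 6, 3 at step 10); 14 moves as required.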